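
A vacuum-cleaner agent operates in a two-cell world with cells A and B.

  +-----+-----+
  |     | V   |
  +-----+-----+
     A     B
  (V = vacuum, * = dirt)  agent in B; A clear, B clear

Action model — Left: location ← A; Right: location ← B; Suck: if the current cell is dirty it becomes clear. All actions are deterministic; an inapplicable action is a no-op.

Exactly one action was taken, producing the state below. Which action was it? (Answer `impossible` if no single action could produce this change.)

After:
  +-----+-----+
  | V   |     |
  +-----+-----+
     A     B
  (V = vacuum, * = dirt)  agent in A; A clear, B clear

Left

try  Left: (A; A:clear, B:clear)  ← match
try Right: (B; A:clear, B:clear)
try  Suck: (B; A:clear, B:clear)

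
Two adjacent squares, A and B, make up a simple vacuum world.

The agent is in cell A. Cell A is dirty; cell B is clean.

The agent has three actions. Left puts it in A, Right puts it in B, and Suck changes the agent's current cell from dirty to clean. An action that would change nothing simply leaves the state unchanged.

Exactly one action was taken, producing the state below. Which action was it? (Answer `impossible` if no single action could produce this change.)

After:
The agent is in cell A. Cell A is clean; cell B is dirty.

impossible

try  Left: loc=A A=dirty B=clean
try Right: loc=B A=dirty B=clean
try  Suck: loc=A A=clean B=clean
no single action produces the after-state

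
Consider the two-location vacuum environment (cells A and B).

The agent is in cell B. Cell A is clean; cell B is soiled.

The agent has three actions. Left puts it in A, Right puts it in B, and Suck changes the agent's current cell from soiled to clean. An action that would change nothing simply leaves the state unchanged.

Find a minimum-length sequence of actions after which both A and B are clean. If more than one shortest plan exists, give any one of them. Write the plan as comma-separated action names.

Suck

1. Suck → (B; A:clean, B:clean)
min 1: B is soiled, one Suck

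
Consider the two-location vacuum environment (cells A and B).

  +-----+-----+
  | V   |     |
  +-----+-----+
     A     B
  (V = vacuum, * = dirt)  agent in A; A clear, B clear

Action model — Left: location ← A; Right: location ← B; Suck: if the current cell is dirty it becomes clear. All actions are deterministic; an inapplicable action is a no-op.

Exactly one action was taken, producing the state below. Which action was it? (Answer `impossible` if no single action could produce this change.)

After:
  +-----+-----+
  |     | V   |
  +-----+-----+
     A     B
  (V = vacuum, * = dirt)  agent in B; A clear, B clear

try  Left: (A; A:clear, B:clear)
try Right: (B; A:clear, B:clear)  ← match
try  Suck: (A; A:clear, B:clear)

Right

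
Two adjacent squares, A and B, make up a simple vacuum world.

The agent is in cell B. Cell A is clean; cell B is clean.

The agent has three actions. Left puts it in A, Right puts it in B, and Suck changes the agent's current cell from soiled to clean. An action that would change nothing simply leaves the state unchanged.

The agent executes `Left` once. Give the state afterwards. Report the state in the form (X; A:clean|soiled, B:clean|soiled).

start: (B; A:clean, B:clean)
step 1/1 (Left): (A; A:clean, B:clean)

(A; A:clean, B:clean)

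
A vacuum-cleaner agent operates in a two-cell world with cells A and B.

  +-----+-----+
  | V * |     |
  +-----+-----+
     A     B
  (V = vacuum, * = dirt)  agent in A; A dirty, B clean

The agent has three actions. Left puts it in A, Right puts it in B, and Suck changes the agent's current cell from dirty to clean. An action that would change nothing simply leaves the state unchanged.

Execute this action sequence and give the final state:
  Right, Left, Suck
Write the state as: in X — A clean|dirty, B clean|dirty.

1) do Right; now in B — A dirty, B clean
2) do Left; now in A — A dirty, B clean
3) do Suck; now in A — A clean, B clean

in A — A clean, B clean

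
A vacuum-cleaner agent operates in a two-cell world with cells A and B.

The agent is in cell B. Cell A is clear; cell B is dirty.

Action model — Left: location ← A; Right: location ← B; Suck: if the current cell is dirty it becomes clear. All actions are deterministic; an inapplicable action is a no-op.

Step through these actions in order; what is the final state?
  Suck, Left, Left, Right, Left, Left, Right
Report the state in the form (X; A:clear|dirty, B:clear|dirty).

(B; A:clear, B:clear)

1. Suck → (B; A:clear, B:clear)
2. Left → (A; A:clear, B:clear)
3. Left → (A; A:clear, B:clear)
4. Right → (B; A:clear, B:clear)
5. Left → (A; A:clear, B:clear)
6. Left → (A; A:clear, B:clear)
7. Right → (B; A:clear, B:clear)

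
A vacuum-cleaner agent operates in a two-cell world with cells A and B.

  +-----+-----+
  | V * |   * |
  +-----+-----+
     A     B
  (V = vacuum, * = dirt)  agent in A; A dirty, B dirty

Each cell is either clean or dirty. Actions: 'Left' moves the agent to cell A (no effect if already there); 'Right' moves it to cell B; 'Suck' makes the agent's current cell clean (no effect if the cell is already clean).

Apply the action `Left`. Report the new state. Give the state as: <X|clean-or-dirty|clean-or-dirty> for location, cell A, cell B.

start: <A|dirty|dirty>
t=1 Left ⇒ <A|dirty|dirty>

<A|dirty|dirty>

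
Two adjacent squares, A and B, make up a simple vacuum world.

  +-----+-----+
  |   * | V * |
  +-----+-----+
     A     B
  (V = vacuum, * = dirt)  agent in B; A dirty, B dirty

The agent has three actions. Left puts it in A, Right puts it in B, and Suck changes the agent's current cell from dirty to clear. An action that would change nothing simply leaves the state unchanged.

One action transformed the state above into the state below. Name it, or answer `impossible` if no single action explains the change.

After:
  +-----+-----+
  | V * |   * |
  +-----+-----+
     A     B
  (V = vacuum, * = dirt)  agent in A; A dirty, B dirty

try  Left: <A|dirty|dirty>  ← match
try Right: <B|dirty|dirty>
try  Suck: <B|dirty|clear>

Left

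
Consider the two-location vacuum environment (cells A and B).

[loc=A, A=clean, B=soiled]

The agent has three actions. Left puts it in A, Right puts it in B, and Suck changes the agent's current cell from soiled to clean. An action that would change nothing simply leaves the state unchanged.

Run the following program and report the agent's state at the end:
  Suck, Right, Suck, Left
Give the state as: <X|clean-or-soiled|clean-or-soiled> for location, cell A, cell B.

1) do Suck; now <A|clean|soiled>
2) do Right; now <B|clean|soiled>
3) do Suck; now <B|clean|clean>
4) do Left; now <A|clean|clean>

<A|clean|clean>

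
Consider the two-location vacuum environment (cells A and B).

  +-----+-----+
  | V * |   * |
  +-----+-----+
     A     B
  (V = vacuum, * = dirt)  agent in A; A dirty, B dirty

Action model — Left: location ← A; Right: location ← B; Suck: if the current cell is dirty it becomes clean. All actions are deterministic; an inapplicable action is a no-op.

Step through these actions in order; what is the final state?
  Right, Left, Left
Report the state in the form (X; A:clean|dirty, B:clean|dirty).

(A; A:dirty, B:dirty)

step 1/3 (Right): (B; A:dirty, B:dirty)
step 2/3 (Left): (A; A:dirty, B:dirty)
step 3/3 (Left): (A; A:dirty, B:dirty)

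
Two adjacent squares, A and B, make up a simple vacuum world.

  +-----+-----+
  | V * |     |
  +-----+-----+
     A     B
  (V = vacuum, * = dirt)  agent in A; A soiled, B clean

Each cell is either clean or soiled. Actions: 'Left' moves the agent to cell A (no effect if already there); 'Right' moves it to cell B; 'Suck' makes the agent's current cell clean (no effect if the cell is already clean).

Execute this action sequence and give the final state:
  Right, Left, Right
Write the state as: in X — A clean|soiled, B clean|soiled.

in B — A soiled, B clean

1) do Right; now in B — A soiled, B clean
2) do Left; now in A — A soiled, B clean
3) do Right; now in B — A soiled, B clean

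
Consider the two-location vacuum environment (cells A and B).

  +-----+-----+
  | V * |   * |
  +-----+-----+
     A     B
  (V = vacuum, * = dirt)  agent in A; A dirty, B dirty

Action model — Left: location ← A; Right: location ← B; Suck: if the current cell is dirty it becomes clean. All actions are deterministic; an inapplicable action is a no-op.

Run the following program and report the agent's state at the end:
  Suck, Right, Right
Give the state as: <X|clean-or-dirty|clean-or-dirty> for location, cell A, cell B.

<B|clean|dirty>

t=1 Suck ⇒ <A|clean|dirty>
t=2 Right ⇒ <B|clean|dirty>
t=3 Right ⇒ <B|clean|dirty>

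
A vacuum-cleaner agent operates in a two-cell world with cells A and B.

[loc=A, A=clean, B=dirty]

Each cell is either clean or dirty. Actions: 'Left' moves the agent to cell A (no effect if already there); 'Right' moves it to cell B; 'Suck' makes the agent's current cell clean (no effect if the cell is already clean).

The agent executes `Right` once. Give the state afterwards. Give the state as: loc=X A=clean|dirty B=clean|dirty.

start: loc=A A=clean B=dirty
t=1 Right ⇒ loc=B A=clean B=dirty

loc=B A=clean B=dirty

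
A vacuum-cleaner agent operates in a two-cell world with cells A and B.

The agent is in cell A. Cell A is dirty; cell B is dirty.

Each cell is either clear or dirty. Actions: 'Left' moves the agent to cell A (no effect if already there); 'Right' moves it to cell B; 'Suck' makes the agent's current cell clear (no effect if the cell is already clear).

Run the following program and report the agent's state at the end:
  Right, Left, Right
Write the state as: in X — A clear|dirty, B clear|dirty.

in B — A dirty, B dirty

1. Right → in B — A dirty, B dirty
2. Left → in A — A dirty, B dirty
3. Right → in B — A dirty, B dirty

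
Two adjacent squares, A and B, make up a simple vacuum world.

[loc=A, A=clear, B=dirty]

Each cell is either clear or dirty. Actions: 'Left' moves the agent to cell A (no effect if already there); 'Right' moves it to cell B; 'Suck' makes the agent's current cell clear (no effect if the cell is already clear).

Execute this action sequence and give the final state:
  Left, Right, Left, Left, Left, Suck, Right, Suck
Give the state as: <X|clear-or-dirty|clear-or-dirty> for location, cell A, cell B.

[1] after Left: <A|clear|dirty>
[2] after Right: <B|clear|dirty>
[3] after Left: <A|clear|dirty>
[4] after Left: <A|clear|dirty>
[5] after Left: <A|clear|dirty>
[6] after Suck: <A|clear|dirty>
[7] after Right: <B|clear|dirty>
[8] after Suck: <B|clear|clear>

<B|clear|clear>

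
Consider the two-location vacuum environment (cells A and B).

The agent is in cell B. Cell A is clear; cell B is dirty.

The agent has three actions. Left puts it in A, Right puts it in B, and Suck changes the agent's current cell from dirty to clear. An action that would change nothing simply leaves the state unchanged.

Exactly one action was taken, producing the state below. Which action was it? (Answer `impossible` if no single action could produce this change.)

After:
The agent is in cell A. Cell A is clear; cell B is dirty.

try  Left: <A|clear|dirty>  ← match
try Right: <B|clear|dirty>
try  Suck: <B|clear|clear>

Left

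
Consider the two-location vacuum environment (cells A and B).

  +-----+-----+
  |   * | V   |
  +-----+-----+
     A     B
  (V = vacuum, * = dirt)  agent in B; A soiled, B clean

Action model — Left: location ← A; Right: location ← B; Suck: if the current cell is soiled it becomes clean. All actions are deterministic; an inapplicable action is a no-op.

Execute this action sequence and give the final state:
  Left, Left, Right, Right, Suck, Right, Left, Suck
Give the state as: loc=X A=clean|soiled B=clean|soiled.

loc=A A=clean B=clean

step 1/8 (Left): loc=A A=soiled B=clean
step 2/8 (Left): loc=A A=soiled B=clean
step 3/8 (Right): loc=B A=soiled B=clean
step 4/8 (Right): loc=B A=soiled B=clean
step 5/8 (Suck): loc=B A=soiled B=clean
step 6/8 (Right): loc=B A=soiled B=clean
step 7/8 (Left): loc=A A=soiled B=clean
step 8/8 (Suck): loc=A A=clean B=clean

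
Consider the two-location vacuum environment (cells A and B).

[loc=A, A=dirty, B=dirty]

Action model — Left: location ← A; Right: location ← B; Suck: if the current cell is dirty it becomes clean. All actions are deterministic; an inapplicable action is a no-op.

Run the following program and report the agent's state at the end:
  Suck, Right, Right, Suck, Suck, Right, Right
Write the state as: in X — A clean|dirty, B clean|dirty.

Suck (#1): in A — A clean, B dirty
Right (#2): in B — A clean, B dirty
Right (#3): in B — A clean, B dirty
Suck (#4): in B — A clean, B clean
Suck (#5): in B — A clean, B clean
Right (#6): in B — A clean, B clean
Right (#7): in B — A clean, B clean

in B — A clean, B clean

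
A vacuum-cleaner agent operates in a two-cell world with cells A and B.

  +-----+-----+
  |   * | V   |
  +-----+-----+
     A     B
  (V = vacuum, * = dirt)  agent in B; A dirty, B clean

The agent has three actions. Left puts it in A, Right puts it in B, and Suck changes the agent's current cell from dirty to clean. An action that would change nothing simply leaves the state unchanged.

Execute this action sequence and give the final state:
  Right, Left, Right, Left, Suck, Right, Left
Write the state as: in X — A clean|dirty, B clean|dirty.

[1] after Right: in B — A dirty, B clean
[2] after Left: in A — A dirty, B clean
[3] after Right: in B — A dirty, B clean
[4] after Left: in A — A dirty, B clean
[5] after Suck: in A — A clean, B clean
[6] after Right: in B — A clean, B clean
[7] after Left: in A — A clean, B clean

in A — A clean, B clean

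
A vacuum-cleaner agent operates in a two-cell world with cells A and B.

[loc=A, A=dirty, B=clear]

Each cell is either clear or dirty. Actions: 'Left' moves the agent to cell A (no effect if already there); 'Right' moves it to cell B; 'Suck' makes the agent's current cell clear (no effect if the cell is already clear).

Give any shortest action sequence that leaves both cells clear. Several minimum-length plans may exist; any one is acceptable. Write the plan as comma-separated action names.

t=1 Suck ⇒ (A; A:clear, B:clear)
min 1: A is dirty, one Suck

Suck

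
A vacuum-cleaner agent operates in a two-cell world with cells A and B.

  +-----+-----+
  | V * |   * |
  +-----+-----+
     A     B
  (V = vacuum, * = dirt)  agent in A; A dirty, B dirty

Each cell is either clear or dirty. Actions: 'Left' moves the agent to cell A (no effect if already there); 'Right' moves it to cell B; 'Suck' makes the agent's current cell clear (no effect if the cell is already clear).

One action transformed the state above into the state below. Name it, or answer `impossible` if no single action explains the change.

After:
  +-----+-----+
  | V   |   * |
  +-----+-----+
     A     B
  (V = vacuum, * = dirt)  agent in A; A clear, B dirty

try  Left: loc=A A=dirty B=dirty
try Right: loc=B A=dirty B=dirty
try  Suck: loc=A A=clear B=dirty  ← match

Suck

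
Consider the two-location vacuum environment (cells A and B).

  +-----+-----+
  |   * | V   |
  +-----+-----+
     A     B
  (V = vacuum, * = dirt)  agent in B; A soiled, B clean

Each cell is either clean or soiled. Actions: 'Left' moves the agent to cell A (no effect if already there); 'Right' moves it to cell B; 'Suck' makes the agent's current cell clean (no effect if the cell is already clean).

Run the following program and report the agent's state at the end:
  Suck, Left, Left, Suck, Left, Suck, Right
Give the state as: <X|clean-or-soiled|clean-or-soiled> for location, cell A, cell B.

<B|clean|clean>

step 1/7 (Suck): <B|soiled|clean>
step 2/7 (Left): <A|soiled|clean>
step 3/7 (Left): <A|soiled|clean>
step 4/7 (Suck): <A|clean|clean>
step 5/7 (Left): <A|clean|clean>
step 6/7 (Suck): <A|clean|clean>
step 7/7 (Right): <B|clean|clean>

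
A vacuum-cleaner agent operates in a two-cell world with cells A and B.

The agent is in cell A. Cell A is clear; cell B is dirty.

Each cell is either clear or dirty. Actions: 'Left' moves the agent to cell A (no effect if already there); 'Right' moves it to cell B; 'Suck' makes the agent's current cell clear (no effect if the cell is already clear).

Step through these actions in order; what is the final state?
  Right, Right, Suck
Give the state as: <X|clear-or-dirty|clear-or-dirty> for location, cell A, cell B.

<B|clear|clear>

[1] after Right: <B|clear|dirty>
[2] after Right: <B|clear|dirty>
[3] after Suck: <B|clear|clear>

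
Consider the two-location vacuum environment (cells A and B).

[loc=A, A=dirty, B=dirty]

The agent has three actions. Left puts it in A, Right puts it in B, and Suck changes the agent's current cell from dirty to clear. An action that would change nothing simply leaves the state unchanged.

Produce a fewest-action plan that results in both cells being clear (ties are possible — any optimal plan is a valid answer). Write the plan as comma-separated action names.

1. Suck → (A; A:clear, B:dirty)
2. Right → (B; A:clear, B:dirty)
3. Suck → (B; A:clear, B:clear)
min 3: Suck A + move + Suck B

Suck, Right, Suck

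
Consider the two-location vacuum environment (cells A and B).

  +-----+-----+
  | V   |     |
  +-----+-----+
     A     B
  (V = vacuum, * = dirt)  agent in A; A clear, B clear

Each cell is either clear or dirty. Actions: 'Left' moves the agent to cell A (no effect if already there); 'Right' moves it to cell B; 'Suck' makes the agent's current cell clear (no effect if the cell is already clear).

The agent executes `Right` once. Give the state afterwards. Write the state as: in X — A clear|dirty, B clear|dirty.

in B — A clear, B clear

start: in A — A clear, B clear
1. Right → in B — A clear, B clear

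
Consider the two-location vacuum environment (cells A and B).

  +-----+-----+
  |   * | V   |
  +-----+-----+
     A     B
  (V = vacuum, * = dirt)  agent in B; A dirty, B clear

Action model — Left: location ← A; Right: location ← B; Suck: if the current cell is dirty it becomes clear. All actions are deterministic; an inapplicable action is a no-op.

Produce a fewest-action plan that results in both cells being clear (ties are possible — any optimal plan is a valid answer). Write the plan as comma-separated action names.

Left (#1): <A|dirty|clear>
Suck (#2): <A|clear|clear>
min 2: go A then Suck

Left, Suck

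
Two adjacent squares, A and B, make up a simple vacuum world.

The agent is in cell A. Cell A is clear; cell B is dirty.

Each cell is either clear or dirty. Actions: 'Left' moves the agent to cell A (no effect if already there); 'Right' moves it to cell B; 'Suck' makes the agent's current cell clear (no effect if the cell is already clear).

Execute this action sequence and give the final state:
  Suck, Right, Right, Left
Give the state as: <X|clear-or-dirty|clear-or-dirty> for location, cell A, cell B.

<A|clear|dirty>

[1] after Suck: <A|clear|dirty>
[2] after Right: <B|clear|dirty>
[3] after Right: <B|clear|dirty>
[4] after Left: <A|clear|dirty>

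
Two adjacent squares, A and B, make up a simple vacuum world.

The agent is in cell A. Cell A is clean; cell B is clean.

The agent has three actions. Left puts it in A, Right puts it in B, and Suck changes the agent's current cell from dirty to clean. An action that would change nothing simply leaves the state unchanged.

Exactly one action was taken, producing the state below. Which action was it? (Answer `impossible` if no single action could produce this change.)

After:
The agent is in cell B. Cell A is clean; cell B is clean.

Right

try  Left: (A; A:clean, B:clean)
try Right: (B; A:clean, B:clean)  ← match
try  Suck: (A; A:clean, B:clean)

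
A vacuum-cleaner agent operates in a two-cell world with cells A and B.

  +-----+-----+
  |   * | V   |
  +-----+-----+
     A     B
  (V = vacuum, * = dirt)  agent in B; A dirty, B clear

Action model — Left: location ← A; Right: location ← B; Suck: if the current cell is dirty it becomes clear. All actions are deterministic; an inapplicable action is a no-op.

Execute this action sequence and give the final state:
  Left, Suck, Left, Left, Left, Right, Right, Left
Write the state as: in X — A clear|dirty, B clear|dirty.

t=1 Left ⇒ in A — A dirty, B clear
t=2 Suck ⇒ in A — A clear, B clear
t=3 Left ⇒ in A — A clear, B clear
t=4 Left ⇒ in A — A clear, B clear
t=5 Left ⇒ in A — A clear, B clear
t=6 Right ⇒ in B — A clear, B clear
t=7 Right ⇒ in B — A clear, B clear
t=8 Left ⇒ in A — A clear, B clear

in A — A clear, B clear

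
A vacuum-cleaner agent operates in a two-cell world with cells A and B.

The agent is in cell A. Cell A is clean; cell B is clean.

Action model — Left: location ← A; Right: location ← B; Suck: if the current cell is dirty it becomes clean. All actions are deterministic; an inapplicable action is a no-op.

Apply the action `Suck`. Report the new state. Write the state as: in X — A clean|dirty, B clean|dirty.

in A — A clean, B clean

start: in A — A clean, B clean
1) do Suck; now in A — A clean, B clean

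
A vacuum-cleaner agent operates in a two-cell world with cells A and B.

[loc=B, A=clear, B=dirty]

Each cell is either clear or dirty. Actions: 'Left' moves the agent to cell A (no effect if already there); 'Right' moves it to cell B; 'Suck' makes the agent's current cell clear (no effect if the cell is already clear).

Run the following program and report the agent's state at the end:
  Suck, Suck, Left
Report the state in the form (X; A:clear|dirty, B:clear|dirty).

(A; A:clear, B:clear)

1. Suck → (B; A:clear, B:clear)
2. Suck → (B; A:clear, B:clear)
3. Left → (A; A:clear, B:clear)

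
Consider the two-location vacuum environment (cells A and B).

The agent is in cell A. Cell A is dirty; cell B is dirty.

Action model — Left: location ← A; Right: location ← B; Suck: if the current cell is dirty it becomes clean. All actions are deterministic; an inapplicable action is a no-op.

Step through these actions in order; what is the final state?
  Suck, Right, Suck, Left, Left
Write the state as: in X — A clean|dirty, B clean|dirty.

in A — A clean, B clean

t=1 Suck ⇒ in A — A clean, B dirty
t=2 Right ⇒ in B — A clean, B dirty
t=3 Suck ⇒ in B — A clean, B clean
t=4 Left ⇒ in A — A clean, B clean
t=5 Left ⇒ in A — A clean, B clean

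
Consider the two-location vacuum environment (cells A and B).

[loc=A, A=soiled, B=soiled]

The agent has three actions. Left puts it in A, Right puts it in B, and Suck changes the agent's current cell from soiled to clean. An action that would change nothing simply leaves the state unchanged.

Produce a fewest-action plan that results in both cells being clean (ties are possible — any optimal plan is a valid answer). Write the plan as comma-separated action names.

1. Suck → in A — A clean, B soiled
2. Right → in B — A clean, B soiled
3. Suck → in B — A clean, B clean
min 3: Suck A + move + Suck B

Suck, Right, Suck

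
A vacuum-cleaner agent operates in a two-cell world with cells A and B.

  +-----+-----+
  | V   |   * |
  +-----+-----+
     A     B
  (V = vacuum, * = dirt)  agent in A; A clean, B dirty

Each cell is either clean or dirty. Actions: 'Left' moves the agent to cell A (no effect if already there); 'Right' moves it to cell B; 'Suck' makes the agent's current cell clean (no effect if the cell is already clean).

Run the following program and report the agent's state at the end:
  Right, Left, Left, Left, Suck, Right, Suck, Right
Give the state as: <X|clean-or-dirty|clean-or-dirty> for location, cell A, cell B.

step 1/8 (Right): <B|clean|dirty>
step 2/8 (Left): <A|clean|dirty>
step 3/8 (Left): <A|clean|dirty>
step 4/8 (Left): <A|clean|dirty>
step 5/8 (Suck): <A|clean|dirty>
step 6/8 (Right): <B|clean|dirty>
step 7/8 (Suck): <B|clean|clean>
step 8/8 (Right): <B|clean|clean>

<B|clean|clean>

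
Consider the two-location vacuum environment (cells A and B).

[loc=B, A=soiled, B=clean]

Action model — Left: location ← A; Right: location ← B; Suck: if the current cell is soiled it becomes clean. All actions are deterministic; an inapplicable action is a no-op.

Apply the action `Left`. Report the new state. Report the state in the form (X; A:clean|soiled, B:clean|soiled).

start: (B; A:soiled, B:clean)
Left (#1): (A; A:soiled, B:clean)

(A; A:soiled, B:clean)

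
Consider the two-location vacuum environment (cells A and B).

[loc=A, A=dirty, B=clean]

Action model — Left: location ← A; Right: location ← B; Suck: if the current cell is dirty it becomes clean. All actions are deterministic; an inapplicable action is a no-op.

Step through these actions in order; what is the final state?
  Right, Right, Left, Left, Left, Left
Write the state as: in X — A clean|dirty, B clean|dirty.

t=1 Right ⇒ in B — A dirty, B clean
t=2 Right ⇒ in B — A dirty, B clean
t=3 Left ⇒ in A — A dirty, B clean
t=4 Left ⇒ in A — A dirty, B clean
t=5 Left ⇒ in A — A dirty, B clean
t=6 Left ⇒ in A — A dirty, B clean

in A — A dirty, B clean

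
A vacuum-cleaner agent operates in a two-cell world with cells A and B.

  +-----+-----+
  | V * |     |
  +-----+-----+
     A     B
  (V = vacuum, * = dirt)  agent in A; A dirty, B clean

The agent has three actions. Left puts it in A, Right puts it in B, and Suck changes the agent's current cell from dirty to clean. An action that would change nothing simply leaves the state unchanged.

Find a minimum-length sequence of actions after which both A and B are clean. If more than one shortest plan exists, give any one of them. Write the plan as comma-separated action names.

Suck

1. Suck → loc=A A=clean B=clean
min 1: A is dirty, one Suck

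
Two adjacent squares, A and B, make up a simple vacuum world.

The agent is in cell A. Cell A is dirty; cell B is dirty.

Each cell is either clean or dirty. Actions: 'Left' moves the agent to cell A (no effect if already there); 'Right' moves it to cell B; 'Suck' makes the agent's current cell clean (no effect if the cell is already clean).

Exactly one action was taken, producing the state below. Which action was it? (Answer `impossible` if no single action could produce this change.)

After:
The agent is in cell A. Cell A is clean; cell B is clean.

try  Left: (A; A:dirty, B:dirty)
try Right: (B; A:dirty, B:dirty)
try  Suck: (A; A:clean, B:dirty)
no single action produces the after-state

impossible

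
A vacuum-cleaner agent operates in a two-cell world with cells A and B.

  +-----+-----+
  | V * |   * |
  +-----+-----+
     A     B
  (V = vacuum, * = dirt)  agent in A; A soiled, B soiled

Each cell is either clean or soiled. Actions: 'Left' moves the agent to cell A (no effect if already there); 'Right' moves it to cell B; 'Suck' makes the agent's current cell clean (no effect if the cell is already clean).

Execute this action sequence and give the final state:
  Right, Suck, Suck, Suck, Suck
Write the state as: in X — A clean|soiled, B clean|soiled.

t=1 Right ⇒ in B — A soiled, B soiled
t=2 Suck ⇒ in B — A soiled, B clean
t=3 Suck ⇒ in B — A soiled, B clean
t=4 Suck ⇒ in B — A soiled, B clean
t=5 Suck ⇒ in B — A soiled, B clean

in B — A soiled, B clean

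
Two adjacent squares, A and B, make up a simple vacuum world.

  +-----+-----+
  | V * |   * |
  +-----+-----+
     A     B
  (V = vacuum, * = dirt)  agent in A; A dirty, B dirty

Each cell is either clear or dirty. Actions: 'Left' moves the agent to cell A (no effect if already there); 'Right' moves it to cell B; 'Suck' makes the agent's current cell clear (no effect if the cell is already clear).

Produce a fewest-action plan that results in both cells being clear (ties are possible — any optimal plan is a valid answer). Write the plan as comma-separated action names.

Suck, Right, Suck

step 1/3 (Suck): <A|clear|dirty>
step 2/3 (Right): <B|clear|dirty>
step 3/3 (Suck): <B|clear|clear>
min 3: Suck A + move + Suck B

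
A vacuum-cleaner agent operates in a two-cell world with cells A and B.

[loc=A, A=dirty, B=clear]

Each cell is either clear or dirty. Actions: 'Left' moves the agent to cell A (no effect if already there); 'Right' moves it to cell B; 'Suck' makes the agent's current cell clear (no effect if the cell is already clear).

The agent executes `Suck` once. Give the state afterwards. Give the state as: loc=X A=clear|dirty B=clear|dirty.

loc=A A=clear B=clear

start: loc=A A=dirty B=clear
t=1 Suck ⇒ loc=A A=clear B=clear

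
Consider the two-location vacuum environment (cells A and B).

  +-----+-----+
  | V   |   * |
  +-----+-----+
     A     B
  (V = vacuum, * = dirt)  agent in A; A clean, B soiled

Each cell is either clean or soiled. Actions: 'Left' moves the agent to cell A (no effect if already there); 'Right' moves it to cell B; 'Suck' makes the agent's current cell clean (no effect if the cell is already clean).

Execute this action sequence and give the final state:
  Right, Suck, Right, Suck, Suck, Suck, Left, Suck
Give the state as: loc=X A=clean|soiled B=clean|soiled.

loc=A A=clean B=clean

Right (#1): loc=B A=clean B=soiled
Suck (#2): loc=B A=clean B=clean
Right (#3): loc=B A=clean B=clean
Suck (#4): loc=B A=clean B=clean
Suck (#5): loc=B A=clean B=clean
Suck (#6): loc=B A=clean B=clean
Left (#7): loc=A A=clean B=clean
Suck (#8): loc=A A=clean B=clean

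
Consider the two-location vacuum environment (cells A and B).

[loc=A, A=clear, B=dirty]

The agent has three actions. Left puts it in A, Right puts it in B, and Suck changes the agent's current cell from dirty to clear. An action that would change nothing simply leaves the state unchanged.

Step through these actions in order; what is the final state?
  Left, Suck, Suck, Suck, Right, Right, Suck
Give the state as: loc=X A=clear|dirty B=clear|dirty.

step 1/7 (Left): loc=A A=clear B=dirty
step 2/7 (Suck): loc=A A=clear B=dirty
step 3/7 (Suck): loc=A A=clear B=dirty
step 4/7 (Suck): loc=A A=clear B=dirty
step 5/7 (Right): loc=B A=clear B=dirty
step 6/7 (Right): loc=B A=clear B=dirty
step 7/7 (Suck): loc=B A=clear B=clear

loc=B A=clear B=clear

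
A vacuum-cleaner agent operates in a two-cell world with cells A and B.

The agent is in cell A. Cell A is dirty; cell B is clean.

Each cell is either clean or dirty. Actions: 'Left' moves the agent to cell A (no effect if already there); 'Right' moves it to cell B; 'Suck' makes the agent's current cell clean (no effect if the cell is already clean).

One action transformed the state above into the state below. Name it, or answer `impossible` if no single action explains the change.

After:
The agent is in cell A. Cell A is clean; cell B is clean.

Suck

try  Left: in A — A dirty, B clean
try Right: in B — A dirty, B clean
try  Suck: in A — A clean, B clean  ← match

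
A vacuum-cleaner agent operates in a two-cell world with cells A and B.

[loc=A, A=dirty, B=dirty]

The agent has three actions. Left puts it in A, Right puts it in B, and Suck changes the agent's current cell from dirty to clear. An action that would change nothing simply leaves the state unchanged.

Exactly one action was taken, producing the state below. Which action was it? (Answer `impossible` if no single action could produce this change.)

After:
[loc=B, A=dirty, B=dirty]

Right

try  Left: (A; A:dirty, B:dirty)
try Right: (B; A:dirty, B:dirty)  ← match
try  Suck: (A; A:clear, B:dirty)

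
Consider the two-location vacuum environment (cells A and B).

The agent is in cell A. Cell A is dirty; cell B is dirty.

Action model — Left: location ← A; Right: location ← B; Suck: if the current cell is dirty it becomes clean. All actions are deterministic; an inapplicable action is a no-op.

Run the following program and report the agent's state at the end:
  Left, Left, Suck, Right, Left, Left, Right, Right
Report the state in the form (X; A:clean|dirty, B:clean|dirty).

Left (#1): (A; A:dirty, B:dirty)
Left (#2): (A; A:dirty, B:dirty)
Suck (#3): (A; A:clean, B:dirty)
Right (#4): (B; A:clean, B:dirty)
Left (#5): (A; A:clean, B:dirty)
Left (#6): (A; A:clean, B:dirty)
Right (#7): (B; A:clean, B:dirty)
Right (#8): (B; A:clean, B:dirty)

(B; A:clean, B:dirty)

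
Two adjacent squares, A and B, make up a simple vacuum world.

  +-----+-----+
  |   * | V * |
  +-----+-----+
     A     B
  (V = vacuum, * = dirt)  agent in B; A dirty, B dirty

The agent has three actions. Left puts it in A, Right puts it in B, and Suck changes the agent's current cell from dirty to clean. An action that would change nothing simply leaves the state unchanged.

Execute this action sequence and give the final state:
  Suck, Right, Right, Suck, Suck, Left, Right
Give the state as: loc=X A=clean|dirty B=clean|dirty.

1) do Suck; now loc=B A=dirty B=clean
2) do Right; now loc=B A=dirty B=clean
3) do Right; now loc=B A=dirty B=clean
4) do Suck; now loc=B A=dirty B=clean
5) do Suck; now loc=B A=dirty B=clean
6) do Left; now loc=A A=dirty B=clean
7) do Right; now loc=B A=dirty B=clean

loc=B A=dirty B=clean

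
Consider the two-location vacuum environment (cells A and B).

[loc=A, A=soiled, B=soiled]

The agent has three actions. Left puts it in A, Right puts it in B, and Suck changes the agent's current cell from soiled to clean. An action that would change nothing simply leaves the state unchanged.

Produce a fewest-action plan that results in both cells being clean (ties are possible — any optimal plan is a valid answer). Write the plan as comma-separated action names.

1. Suck → in A — A clean, B soiled
2. Right → in B — A clean, B soiled
3. Suck → in B — A clean, B clean
min 3: Suck A + move + Suck B

Suck, Right, Suck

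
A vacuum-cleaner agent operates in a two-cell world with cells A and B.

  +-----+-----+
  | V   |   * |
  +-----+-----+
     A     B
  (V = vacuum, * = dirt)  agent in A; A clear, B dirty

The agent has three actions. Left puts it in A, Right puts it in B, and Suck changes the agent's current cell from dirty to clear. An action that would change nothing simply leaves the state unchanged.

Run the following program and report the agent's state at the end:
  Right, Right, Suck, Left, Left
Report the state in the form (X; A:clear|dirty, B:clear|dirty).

Right (#1): (B; A:clear, B:dirty)
Right (#2): (B; A:clear, B:dirty)
Suck (#3): (B; A:clear, B:clear)
Left (#4): (A; A:clear, B:clear)
Left (#5): (A; A:clear, B:clear)

(A; A:clear, B:clear)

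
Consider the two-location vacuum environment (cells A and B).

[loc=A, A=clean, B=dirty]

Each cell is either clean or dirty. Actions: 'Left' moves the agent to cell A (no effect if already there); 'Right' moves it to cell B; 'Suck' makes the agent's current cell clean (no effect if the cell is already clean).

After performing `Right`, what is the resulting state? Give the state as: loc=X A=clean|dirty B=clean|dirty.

start: loc=A A=clean B=dirty
t=1 Right ⇒ loc=B A=clean B=dirty

loc=B A=clean B=dirty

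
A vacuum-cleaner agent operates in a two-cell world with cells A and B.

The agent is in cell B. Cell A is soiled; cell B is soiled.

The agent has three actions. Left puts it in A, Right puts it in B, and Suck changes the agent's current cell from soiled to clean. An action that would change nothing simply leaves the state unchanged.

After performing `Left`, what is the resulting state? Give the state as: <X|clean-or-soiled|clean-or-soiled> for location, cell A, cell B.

<A|soiled|soiled>

start: <B|soiled|soiled>
t=1 Left ⇒ <A|soiled|soiled>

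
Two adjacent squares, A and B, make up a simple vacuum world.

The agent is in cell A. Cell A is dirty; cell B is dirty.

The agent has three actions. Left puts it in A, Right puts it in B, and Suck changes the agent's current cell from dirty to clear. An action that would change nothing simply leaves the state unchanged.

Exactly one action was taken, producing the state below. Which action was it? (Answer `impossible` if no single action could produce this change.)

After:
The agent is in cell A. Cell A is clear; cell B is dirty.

Suck

try  Left: in A — A dirty, B dirty
try Right: in B — A dirty, B dirty
try  Suck: in A — A clear, B dirty  ← match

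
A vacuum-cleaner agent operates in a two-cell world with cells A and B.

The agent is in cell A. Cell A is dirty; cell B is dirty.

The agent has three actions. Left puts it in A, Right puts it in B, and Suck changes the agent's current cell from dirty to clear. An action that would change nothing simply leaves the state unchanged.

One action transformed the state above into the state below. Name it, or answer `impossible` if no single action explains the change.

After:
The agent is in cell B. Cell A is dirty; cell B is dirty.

Right

try  Left: loc=A A=dirty B=dirty
try Right: loc=B A=dirty B=dirty  ← match
try  Suck: loc=A A=clear B=dirty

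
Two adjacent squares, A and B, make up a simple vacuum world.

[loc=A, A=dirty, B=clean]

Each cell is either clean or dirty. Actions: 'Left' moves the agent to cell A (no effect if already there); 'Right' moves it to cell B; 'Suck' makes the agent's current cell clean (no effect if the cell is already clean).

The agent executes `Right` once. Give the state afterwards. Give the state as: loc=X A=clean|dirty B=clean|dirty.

start: loc=A A=dirty B=clean
t=1 Right ⇒ loc=B A=dirty B=clean

loc=B A=dirty B=clean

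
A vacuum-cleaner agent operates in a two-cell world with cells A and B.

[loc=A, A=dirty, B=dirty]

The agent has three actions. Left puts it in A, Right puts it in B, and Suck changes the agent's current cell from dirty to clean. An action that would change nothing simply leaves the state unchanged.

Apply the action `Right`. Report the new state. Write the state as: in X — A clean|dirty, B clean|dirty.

in B — A dirty, B dirty

start: in A — A dirty, B dirty
1. Right → in B — A dirty, B dirty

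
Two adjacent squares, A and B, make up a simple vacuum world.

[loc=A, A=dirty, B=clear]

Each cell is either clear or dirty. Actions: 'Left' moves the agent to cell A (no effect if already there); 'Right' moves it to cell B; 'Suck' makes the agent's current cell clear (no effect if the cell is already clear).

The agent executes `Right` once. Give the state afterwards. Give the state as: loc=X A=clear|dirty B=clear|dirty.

start: loc=A A=dirty B=clear
t=1 Right ⇒ loc=B A=dirty B=clear

loc=B A=dirty B=clear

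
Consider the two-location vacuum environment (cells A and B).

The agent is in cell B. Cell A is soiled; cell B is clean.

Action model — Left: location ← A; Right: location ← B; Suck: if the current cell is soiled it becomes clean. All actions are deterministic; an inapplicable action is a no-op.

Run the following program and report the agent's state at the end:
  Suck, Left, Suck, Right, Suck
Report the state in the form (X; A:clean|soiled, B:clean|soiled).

(B; A:clean, B:clean)

[1] after Suck: (B; A:soiled, B:clean)
[2] after Left: (A; A:soiled, B:clean)
[3] after Suck: (A; A:clean, B:clean)
[4] after Right: (B; A:clean, B:clean)
[5] after Suck: (B; A:clean, B:clean)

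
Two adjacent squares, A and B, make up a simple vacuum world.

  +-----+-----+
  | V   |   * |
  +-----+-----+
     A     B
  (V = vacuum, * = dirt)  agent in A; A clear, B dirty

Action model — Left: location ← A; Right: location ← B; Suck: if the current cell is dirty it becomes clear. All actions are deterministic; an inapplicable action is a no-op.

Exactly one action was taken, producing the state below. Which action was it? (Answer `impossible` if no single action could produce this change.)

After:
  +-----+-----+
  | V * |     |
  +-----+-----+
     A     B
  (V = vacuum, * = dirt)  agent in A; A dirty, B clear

try  Left: loc=A A=clear B=dirty
try Right: loc=B A=clear B=dirty
try  Suck: loc=A A=clear B=dirty
no single action produces the after-state

impossible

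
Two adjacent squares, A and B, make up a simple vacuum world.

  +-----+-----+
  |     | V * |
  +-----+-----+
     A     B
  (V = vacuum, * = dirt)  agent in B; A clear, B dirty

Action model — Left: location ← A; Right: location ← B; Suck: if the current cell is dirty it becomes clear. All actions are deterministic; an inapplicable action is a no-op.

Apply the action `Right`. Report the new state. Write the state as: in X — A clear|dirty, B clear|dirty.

in B — A clear, B dirty

start: in B — A clear, B dirty
1. Right → in B — A clear, B dirty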